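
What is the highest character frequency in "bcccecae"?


Input: bcccecae
Character counts:
  'a': 1
  'b': 1
  'c': 4
  'e': 2
Maximum frequency: 4

4


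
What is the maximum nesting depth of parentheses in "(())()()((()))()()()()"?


Input: "(())()()((()))()()()()"
Tracking depth:
  Position 0 '(': depth becomes 1
  Position 1 '(': depth becomes 2
  Position 2 ')': depth becomes 1
  Position 3 ')': depth becomes 0
  Position 4 '(': depth becomes 1
  Position 5 ')': depth becomes 0
  Position 6 '(': depth becomes 1
  Position 7 ')': depth becomes 0
  Position 8 '(': depth becomes 1
  Position 9 '(': depth becomes 2
  Position 10 '(': depth becomes 3
  Position 11 ')': depth becomes 2
  Position 12 ')': depth becomes 1
  Position 13 ')': depth becomes 0
  Position 14 '(': depth becomes 1
  Position 15 ')': depth becomes 0
  Position 16 '(': depth becomes 1
  Position 17 ')': depth becomes 0
  Position 18 '(': depth becomes 1
  Position 19 ')': depth becomes 0
  Position 20 '(': depth becomes 1
  Position 21 ')': depth becomes 0
Maximum depth reached: 3

3


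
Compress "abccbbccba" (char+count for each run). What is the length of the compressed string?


Input: abccbbccba
Runs:
  'a' x 1 => "a1"
  'b' x 1 => "b1"
  'c' x 2 => "c2"
  'b' x 2 => "b2"
  'c' x 2 => "c2"
  'b' x 1 => "b1"
  'a' x 1 => "a1"
Compressed: "a1b1c2b2c2b1a1"
Compressed length: 14

14


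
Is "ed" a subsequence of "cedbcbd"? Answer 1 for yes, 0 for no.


Check if "ed" is a subsequence of "cedbcbd"
Greedy scan:
  Position 0 ('c'): no match needed
  Position 1 ('e'): matches sub[0] = 'e'
  Position 2 ('d'): matches sub[1] = 'd'
  Position 3 ('b'): no match needed
  Position 4 ('c'): no match needed
  Position 5 ('b'): no match needed
  Position 6 ('d'): no match needed
All 2 characters matched => is a subsequence

1


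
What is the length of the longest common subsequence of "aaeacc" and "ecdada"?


LCS of "aaeacc" and "ecdada"
DP table:
           e    c    d    a    d    a
      0    0    0    0    0    0    0
  a   0    0    0    0    1    1    1
  a   0    0    0    0    1    1    2
  e   0    1    1    1    1    1    2
  a   0    1    1    1    2    2    2
  c   0    1    2    2    2    2    2
  c   0    1    2    2    2    2    2
LCS length = dp[6][6] = 2

2


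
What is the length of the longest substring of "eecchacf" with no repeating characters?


Input: "eecchacf"
Sliding window (track last position of each char):
  Position 0 ('e'): window [0,0] length 1 -- new best
  Position 1 ('e'): repeat (last at 0), move window start to 1
  Position 1 ('e'): window [1,1] length 1
  Position 2 ('c'): window [1,2] length 2 -- new best
  Position 3 ('c'): repeat (last at 2), move window start to 3
  Position 3 ('c'): window [3,3] length 1
  Position 4 ('h'): window [3,4] length 2
  Position 5 ('a'): window [3,5] length 3 -- new best
  Position 6 ('c'): repeat (last at 3), move window start to 4
  Position 6 ('c'): window [4,6] length 3
  Position 7 ('f'): window [4,7] length 4 -- new best
Longest substring with no repeats: "hacf" with length 4

4


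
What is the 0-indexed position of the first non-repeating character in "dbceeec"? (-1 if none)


Input: dbceeec
Character frequencies:
  'b': 1
  'c': 2
  'd': 1
  'e': 3
Scanning left to right for freq == 1:
  Position 0 ('d'): unique! => answer = 0

0


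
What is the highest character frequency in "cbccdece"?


Input: cbccdece
Character counts:
  'b': 1
  'c': 4
  'd': 1
  'e': 2
Maximum frequency: 4

4


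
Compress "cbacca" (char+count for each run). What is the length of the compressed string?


Input: cbacca
Runs:
  'c' x 1 => "c1"
  'b' x 1 => "b1"
  'a' x 1 => "a1"
  'c' x 2 => "c2"
  'a' x 1 => "a1"
Compressed: "c1b1a1c2a1"
Compressed length: 10

10


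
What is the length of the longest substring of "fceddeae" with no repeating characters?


Input: "fceddeae"
Sliding window (track last position of each char):
  Position 0 ('f'): window [0,0] length 1 -- new best
  Position 1 ('c'): window [0,1] length 2 -- new best
  Position 2 ('e'): window [0,2] length 3 -- new best
  Position 3 ('d'): window [0,3] length 4 -- new best
  Position 4 ('d'): repeat (last at 3), move window start to 4
  Position 4 ('d'): window [4,4] length 1
  Position 5 ('e'): window [4,5] length 2
  Position 6 ('a'): window [4,6] length 3
  Position 7 ('e'): repeat (last at 5), move window start to 6
  Position 7 ('e'): window [6,7] length 2
Longest substring with no repeats: "fced" with length 4

4


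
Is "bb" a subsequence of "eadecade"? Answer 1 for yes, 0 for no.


Check if "bb" is a subsequence of "eadecade"
Greedy scan:
  Position 0 ('e'): no match needed
  Position 1 ('a'): no match needed
  Position 2 ('d'): no match needed
  Position 3 ('e'): no match needed
  Position 4 ('c'): no match needed
  Position 5 ('a'): no match needed
  Position 6 ('d'): no match needed
  Position 7 ('e'): no match needed
Only matched 0/2 characters => not a subsequence

0


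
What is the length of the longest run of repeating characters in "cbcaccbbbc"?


Input: "cbcaccbbbc"
Scanning for longest run:
  Position 1 ('b'): new char, reset run to 1
  Position 2 ('c'): new char, reset run to 1
  Position 3 ('a'): new char, reset run to 1
  Position 4 ('c'): new char, reset run to 1
  Position 5 ('c'): continues run of 'c', length=2
  Position 6 ('b'): new char, reset run to 1
  Position 7 ('b'): continues run of 'b', length=2
  Position 8 ('b'): continues run of 'b', length=3
  Position 9 ('c'): new char, reset run to 1
Longest run: 'b' with length 3

3


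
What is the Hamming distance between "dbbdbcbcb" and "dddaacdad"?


Comparing "dbbdbcbcb" and "dddaacdad" position by position:
  Position 0: 'd' vs 'd' => same
  Position 1: 'b' vs 'd' => differ
  Position 2: 'b' vs 'd' => differ
  Position 3: 'd' vs 'a' => differ
  Position 4: 'b' vs 'a' => differ
  Position 5: 'c' vs 'c' => same
  Position 6: 'b' vs 'd' => differ
  Position 7: 'c' vs 'a' => differ
  Position 8: 'b' vs 'd' => differ
Total differences (Hamming distance): 7

7


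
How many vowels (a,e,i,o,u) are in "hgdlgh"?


Input: hgdlgh
Checking each character:
  'h' at position 0: consonant
  'g' at position 1: consonant
  'd' at position 2: consonant
  'l' at position 3: consonant
  'g' at position 4: consonant
  'h' at position 5: consonant
Total vowels: 0

0


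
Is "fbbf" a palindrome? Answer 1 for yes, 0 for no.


Input: fbbf
Reversed: fbbf
  Compare pos 0 ('f') with pos 3 ('f'): match
  Compare pos 1 ('b') with pos 2 ('b'): match
Result: palindrome

1


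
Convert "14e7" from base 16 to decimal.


Input: "14e7" in base 16
Positional expansion:
  Digit '1' (value 1) x 16^3 = 4096
  Digit '4' (value 4) x 16^2 = 1024
  Digit 'e' (value 14) x 16^1 = 224
  Digit '7' (value 7) x 16^0 = 7
Sum = 5351

5351


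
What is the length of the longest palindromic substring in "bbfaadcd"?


Input: "bbfaadcd"
Checking substrings for palindromes:
  [5:8] "dcd" (len 3) => palindrome
  [0:2] "bb" (len 2) => palindrome
  [3:5] "aa" (len 2) => palindrome
Longest palindromic substring: "dcd" with length 3

3


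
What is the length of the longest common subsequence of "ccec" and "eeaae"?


LCS of "ccec" and "eeaae"
DP table:
           e    e    a    a    e
      0    0    0    0    0    0
  c   0    0    0    0    0    0
  c   0    0    0    0    0    0
  e   0    1    1    1    1    1
  c   0    1    1    1    1    1
LCS length = dp[4][5] = 1

1


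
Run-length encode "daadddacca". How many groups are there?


Input: daadddacca
Scanning for consecutive runs:
  Group 1: 'd' x 1 (positions 0-0)
  Group 2: 'a' x 2 (positions 1-2)
  Group 3: 'd' x 3 (positions 3-5)
  Group 4: 'a' x 1 (positions 6-6)
  Group 5: 'c' x 2 (positions 7-8)
  Group 6: 'a' x 1 (positions 9-9)
Total groups: 6

6


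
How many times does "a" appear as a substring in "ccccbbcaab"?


Searching for "a" in "ccccbbcaab"
Scanning each position:
  Position 0: "c" => no
  Position 1: "c" => no
  Position 2: "c" => no
  Position 3: "c" => no
  Position 4: "b" => no
  Position 5: "b" => no
  Position 6: "c" => no
  Position 7: "a" => MATCH
  Position 8: "a" => MATCH
  Position 9: "b" => no
Total occurrences: 2

2


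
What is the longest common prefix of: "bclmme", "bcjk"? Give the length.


Words: bclmme, bcjk
  Position 0: all 'b' => match
  Position 1: all 'c' => match
  Position 2: ('l', 'j') => mismatch, stop
LCP = "bc" (length 2)

2


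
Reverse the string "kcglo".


Input: kcglo
Reading characters right to left:
  Position 4: 'o'
  Position 3: 'l'
  Position 2: 'g'
  Position 1: 'c'
  Position 0: 'k'
Reversed: olgck

olgck


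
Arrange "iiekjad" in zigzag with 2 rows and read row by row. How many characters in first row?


Zigzag "iiekjad" into 2 rows:
Placing characters:
  'i' => row 0
  'i' => row 1
  'e' => row 0
  'k' => row 1
  'j' => row 0
  'a' => row 1
  'd' => row 0
Rows:
  Row 0: "iejd"
  Row 1: "ika"
First row length: 4

4


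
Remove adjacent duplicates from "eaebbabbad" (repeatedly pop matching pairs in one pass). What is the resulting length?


Input: eaebbabbad
Stack-based adjacent duplicate removal:
  Read 'e': push. Stack: e
  Read 'a': push. Stack: ea
  Read 'e': push. Stack: eae
  Read 'b': push. Stack: eaeb
  Read 'b': matches stack top 'b' => pop. Stack: eae
  Read 'a': push. Stack: eaea
  Read 'b': push. Stack: eaeab
  Read 'b': matches stack top 'b' => pop. Stack: eaea
  Read 'a': matches stack top 'a' => pop. Stack: eae
  Read 'd': push. Stack: eaed
Final stack: "eaed" (length 4)

4


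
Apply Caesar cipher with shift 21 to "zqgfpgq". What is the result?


Caesar cipher: shift "zqgfpgq" by 21
  'z' (pos 25) + 21 = pos 20 = 'u'
  'q' (pos 16) + 21 = pos 11 = 'l'
  'g' (pos 6) + 21 = pos 1 = 'b'
  'f' (pos 5) + 21 = pos 0 = 'a'
  'p' (pos 15) + 21 = pos 10 = 'k'
  'g' (pos 6) + 21 = pos 1 = 'b'
  'q' (pos 16) + 21 = pos 11 = 'l'
Result: ulbakbl

ulbakbl


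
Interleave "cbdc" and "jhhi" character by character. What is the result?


Interleaving "cbdc" and "jhhi":
  Position 0: 'c' from first, 'j' from second => "cj"
  Position 1: 'b' from first, 'h' from second => "bh"
  Position 2: 'd' from first, 'h' from second => "dh"
  Position 3: 'c' from first, 'i' from second => "ci"
Result: cjbhdhci

cjbhdhci


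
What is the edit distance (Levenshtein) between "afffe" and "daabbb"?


Computing edit distance: "afffe" -> "daabbb"
DP table:
           d    a    a    b    b    b
      0    1    2    3    4    5    6
  a   1    1    1    2    3    4    5
  f   2    2    2    2    3    4    5
  f   3    3    3    3    3    4    5
  f   4    4    4    4    4    4    5
  e   5    5    5    5    5    5    5
Edit distance = dp[5][6] = 5

5


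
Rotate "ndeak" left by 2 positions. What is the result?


Input: "ndeak", rotate left by 2
First 2 characters: "nd"
Remaining characters: "eak"
Concatenate remaining + first: "eak" + "nd" = "eaknd"

eaknd


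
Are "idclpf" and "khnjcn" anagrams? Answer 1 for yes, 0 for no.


Strings: "idclpf", "khnjcn"
Sorted first:  cdfilp
Sorted second: chjknn
Differ at position 1: 'd' vs 'h' => not anagrams

0


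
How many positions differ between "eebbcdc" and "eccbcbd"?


Comparing "eebbcdc" and "eccbcbd" position by position:
  Position 0: 'e' vs 'e' => same
  Position 1: 'e' vs 'c' => DIFFER
  Position 2: 'b' vs 'c' => DIFFER
  Position 3: 'b' vs 'b' => same
  Position 4: 'c' vs 'c' => same
  Position 5: 'd' vs 'b' => DIFFER
  Position 6: 'c' vs 'd' => DIFFER
Positions that differ: 4

4


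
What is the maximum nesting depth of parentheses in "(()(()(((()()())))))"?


Input: "(()(()(((()()())))))"
Tracking depth:
  Position 0 '(': depth becomes 1
  Position 1 '(': depth becomes 2
  Position 2 ')': depth becomes 1
  Position 3 '(': depth becomes 2
  Position 4 '(': depth becomes 3
  Position 5 ')': depth becomes 2
  Position 6 '(': depth becomes 3
  Position 7 '(': depth becomes 4
  Position 8 '(': depth becomes 5
  Position 9 '(': depth becomes 6
  Position 10 ')': depth becomes 5
  Position 11 '(': depth becomes 6
  Position 12 ')': depth becomes 5
  Position 13 '(': depth becomes 6
  Position 14 ')': depth becomes 5
  Position 15 ')': depth becomes 4
  Position 16 ')': depth becomes 3
  Position 17 ')': depth becomes 2
  Position 18 ')': depth becomes 1
  Position 19 ')': depth becomes 0
Maximum depth reached: 6

6


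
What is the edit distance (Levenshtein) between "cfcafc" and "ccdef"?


Computing edit distance: "cfcafc" -> "ccdef"
DP table:
           c    c    d    e    f
      0    1    2    3    4    5
  c   1    0    1    2    3    4
  f   2    1    1    2    3    3
  c   3    2    1    2    3    4
  a   4    3    2    2    3    4
  f   5    4    3    3    3    3
  c   6    5    4    4    4    4
Edit distance = dp[6][5] = 4

4


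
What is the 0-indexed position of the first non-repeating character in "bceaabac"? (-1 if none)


Input: bceaabac
Character frequencies:
  'a': 3
  'b': 2
  'c': 2
  'e': 1
Scanning left to right for freq == 1:
  Position 0 ('b'): freq=2, skip
  Position 1 ('c'): freq=2, skip
  Position 2 ('e'): unique! => answer = 2

2


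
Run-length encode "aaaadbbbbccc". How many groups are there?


Input: aaaadbbbbccc
Scanning for consecutive runs:
  Group 1: 'a' x 4 (positions 0-3)
  Group 2: 'd' x 1 (positions 4-4)
  Group 3: 'b' x 4 (positions 5-8)
  Group 4: 'c' x 3 (positions 9-11)
Total groups: 4

4


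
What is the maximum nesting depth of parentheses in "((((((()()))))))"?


Input: "((((((()()))))))"
Tracking depth:
  Position 0 '(': depth becomes 1
  Position 1 '(': depth becomes 2
  Position 2 '(': depth becomes 3
  Position 3 '(': depth becomes 4
  Position 4 '(': depth becomes 5
  Position 5 '(': depth becomes 6
  Position 6 '(': depth becomes 7
  Position 7 ')': depth becomes 6
  Position 8 '(': depth becomes 7
  Position 9 ')': depth becomes 6
  Position 10 ')': depth becomes 5
  Position 11 ')': depth becomes 4
  Position 12 ')': depth becomes 3
  Position 13 ')': depth becomes 2
  Position 14 ')': depth becomes 1
  Position 15 ')': depth becomes 0
Maximum depth reached: 7

7


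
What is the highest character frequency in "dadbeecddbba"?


Input: dadbeecddbba
Character counts:
  'a': 2
  'b': 3
  'c': 1
  'd': 4
  'e': 2
Maximum frequency: 4

4


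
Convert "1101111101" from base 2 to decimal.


Input: "1101111101" in base 2
Positional expansion:
  Digit '1' (value 1) x 2^9 = 512
  Digit '1' (value 1) x 2^8 = 256
  Digit '0' (value 0) x 2^7 = 0
  Digit '1' (value 1) x 2^6 = 64
  Digit '1' (value 1) x 2^5 = 32
  Digit '1' (value 1) x 2^4 = 16
  Digit '1' (value 1) x 2^3 = 8
  Digit '1' (value 1) x 2^2 = 4
  Digit '0' (value 0) x 2^1 = 0
  Digit '1' (value 1) x 2^0 = 1
Sum = 893

893


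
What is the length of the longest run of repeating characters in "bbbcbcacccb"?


Input: "bbbcbcacccb"
Scanning for longest run:
  Position 1 ('b'): continues run of 'b', length=2
  Position 2 ('b'): continues run of 'b', length=3
  Position 3 ('c'): new char, reset run to 1
  Position 4 ('b'): new char, reset run to 1
  Position 5 ('c'): new char, reset run to 1
  Position 6 ('a'): new char, reset run to 1
  Position 7 ('c'): new char, reset run to 1
  Position 8 ('c'): continues run of 'c', length=2
  Position 9 ('c'): continues run of 'c', length=3
  Position 10 ('b'): new char, reset run to 1
Longest run: 'b' with length 3

3


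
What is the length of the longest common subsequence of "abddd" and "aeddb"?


LCS of "abddd" and "aeddb"
DP table:
           a    e    d    d    b
      0    0    0    0    0    0
  a   0    1    1    1    1    1
  b   0    1    1    1    1    2
  d   0    1    1    2    2    2
  d   0    1    1    2    3    3
  d   0    1    1    2    3    3
LCS length = dp[5][5] = 3

3


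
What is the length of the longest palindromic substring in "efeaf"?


Input: "efeaf"
Checking substrings for palindromes:
  [0:3] "efe" (len 3) => palindrome
Longest palindromic substring: "efe" with length 3

3


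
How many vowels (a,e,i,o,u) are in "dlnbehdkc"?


Input: dlnbehdkc
Checking each character:
  'd' at position 0: consonant
  'l' at position 1: consonant
  'n' at position 2: consonant
  'b' at position 3: consonant
  'e' at position 4: vowel (running total: 1)
  'h' at position 5: consonant
  'd' at position 6: consonant
  'k' at position 7: consonant
  'c' at position 8: consonant
Total vowels: 1

1


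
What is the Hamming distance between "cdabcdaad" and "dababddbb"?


Comparing "cdabcdaad" and "dababddbb" position by position:
  Position 0: 'c' vs 'd' => differ
  Position 1: 'd' vs 'a' => differ
  Position 2: 'a' vs 'b' => differ
  Position 3: 'b' vs 'a' => differ
  Position 4: 'c' vs 'b' => differ
  Position 5: 'd' vs 'd' => same
  Position 6: 'a' vs 'd' => differ
  Position 7: 'a' vs 'b' => differ
  Position 8: 'd' vs 'b' => differ
Total differences (Hamming distance): 8

8


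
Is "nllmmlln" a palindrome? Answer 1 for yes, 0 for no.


Input: nllmmlln
Reversed: nllmmlln
  Compare pos 0 ('n') with pos 7 ('n'): match
  Compare pos 1 ('l') with pos 6 ('l'): match
  Compare pos 2 ('l') with pos 5 ('l'): match
  Compare pos 3 ('m') with pos 4 ('m'): match
Result: palindrome

1


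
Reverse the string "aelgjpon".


Input: aelgjpon
Reading characters right to left:
  Position 7: 'n'
  Position 6: 'o'
  Position 5: 'p'
  Position 4: 'j'
  Position 3: 'g'
  Position 2: 'l'
  Position 1: 'e'
  Position 0: 'a'
Reversed: nopjglea

nopjglea


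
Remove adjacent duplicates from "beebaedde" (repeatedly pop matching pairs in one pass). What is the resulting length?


Input: beebaedde
Stack-based adjacent duplicate removal:
  Read 'b': push. Stack: b
  Read 'e': push. Stack: be
  Read 'e': matches stack top 'e' => pop. Stack: b
  Read 'b': matches stack top 'b' => pop. Stack: (empty)
  Read 'a': push. Stack: a
  Read 'e': push. Stack: ae
  Read 'd': push. Stack: aed
  Read 'd': matches stack top 'd' => pop. Stack: ae
  Read 'e': matches stack top 'e' => pop. Stack: a
Final stack: "a" (length 1)

1


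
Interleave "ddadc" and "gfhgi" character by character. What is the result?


Interleaving "ddadc" and "gfhgi":
  Position 0: 'd' from first, 'g' from second => "dg"
  Position 1: 'd' from first, 'f' from second => "df"
  Position 2: 'a' from first, 'h' from second => "ah"
  Position 3: 'd' from first, 'g' from second => "dg"
  Position 4: 'c' from first, 'i' from second => "ci"
Result: dgdfahdgci

dgdfahdgci


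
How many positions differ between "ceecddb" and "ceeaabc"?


Comparing "ceecddb" and "ceeaabc" position by position:
  Position 0: 'c' vs 'c' => same
  Position 1: 'e' vs 'e' => same
  Position 2: 'e' vs 'e' => same
  Position 3: 'c' vs 'a' => DIFFER
  Position 4: 'd' vs 'a' => DIFFER
  Position 5: 'd' vs 'b' => DIFFER
  Position 6: 'b' vs 'c' => DIFFER
Positions that differ: 4

4


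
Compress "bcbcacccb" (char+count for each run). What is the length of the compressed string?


Input: bcbcacccb
Runs:
  'b' x 1 => "b1"
  'c' x 1 => "c1"
  'b' x 1 => "b1"
  'c' x 1 => "c1"
  'a' x 1 => "a1"
  'c' x 3 => "c3"
  'b' x 1 => "b1"
Compressed: "b1c1b1c1a1c3b1"
Compressed length: 14

14


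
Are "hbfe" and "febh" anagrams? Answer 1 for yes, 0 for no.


Strings: "hbfe", "febh"
Sorted first:  befh
Sorted second: befh
Sorted forms match => anagrams

1


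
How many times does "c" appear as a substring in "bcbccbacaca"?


Searching for "c" in "bcbccbacaca"
Scanning each position:
  Position 0: "b" => no
  Position 1: "c" => MATCH
  Position 2: "b" => no
  Position 3: "c" => MATCH
  Position 4: "c" => MATCH
  Position 5: "b" => no
  Position 6: "a" => no
  Position 7: "c" => MATCH
  Position 8: "a" => no
  Position 9: "c" => MATCH
  Position 10: "a" => no
Total occurrences: 5

5


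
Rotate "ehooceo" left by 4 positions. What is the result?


Input: "ehooceo", rotate left by 4
First 4 characters: "ehoo"
Remaining characters: "ceo"
Concatenate remaining + first: "ceo" + "ehoo" = "ceoehoo"

ceoehoo


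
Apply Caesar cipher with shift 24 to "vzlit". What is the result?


Caesar cipher: shift "vzlit" by 24
  'v' (pos 21) + 24 = pos 19 = 't'
  'z' (pos 25) + 24 = pos 23 = 'x'
  'l' (pos 11) + 24 = pos 9 = 'j'
  'i' (pos 8) + 24 = pos 6 = 'g'
  't' (pos 19) + 24 = pos 17 = 'r'
Result: txjgr

txjgr


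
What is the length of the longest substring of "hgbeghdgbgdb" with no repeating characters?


Input: "hgbeghdgbgdb"
Sliding window (track last position of each char):
  Position 0 ('h'): window [0,0] length 1 -- new best
  Position 1 ('g'): window [0,1] length 2 -- new best
  Position 2 ('b'): window [0,2] length 3 -- new best
  Position 3 ('e'): window [0,3] length 4 -- new best
  Position 4 ('g'): repeat (last at 1), move window start to 2
  Position 4 ('g'): window [2,4] length 3
  Position 5 ('h'): window [2,5] length 4
  Position 6 ('d'): window [2,6] length 5 -- new best
  Position 7 ('g'): repeat (last at 4), move window start to 5
  Position 7 ('g'): window [5,7] length 3
  Position 8 ('b'): window [5,8] length 4
  Position 9 ('g'): repeat (last at 7), move window start to 8
  Position 9 ('g'): window [8,9] length 2
  Position 10 ('d'): window [8,10] length 3
  Position 11 ('b'): repeat (last at 8), move window start to 9
  Position 11 ('b'): window [9,11] length 3
Longest substring with no repeats: "beghd" with length 5

5


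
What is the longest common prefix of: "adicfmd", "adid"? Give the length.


Words: adicfmd, adid
  Position 0: all 'a' => match
  Position 1: all 'd' => match
  Position 2: all 'i' => match
  Position 3: ('c', 'd') => mismatch, stop
LCP = "adi" (length 3)

3


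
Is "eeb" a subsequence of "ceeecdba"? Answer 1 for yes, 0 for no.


Check if "eeb" is a subsequence of "ceeecdba"
Greedy scan:
  Position 0 ('c'): no match needed
  Position 1 ('e'): matches sub[0] = 'e'
  Position 2 ('e'): matches sub[1] = 'e'
  Position 3 ('e'): no match needed
  Position 4 ('c'): no match needed
  Position 5 ('d'): no match needed
  Position 6 ('b'): matches sub[2] = 'b'
  Position 7 ('a'): no match needed
All 3 characters matched => is a subsequence

1


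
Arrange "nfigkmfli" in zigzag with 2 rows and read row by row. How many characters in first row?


Zigzag "nfigkmfli" into 2 rows:
Placing characters:
  'n' => row 0
  'f' => row 1
  'i' => row 0
  'g' => row 1
  'k' => row 0
  'm' => row 1
  'f' => row 0
  'l' => row 1
  'i' => row 0
Rows:
  Row 0: "nikfi"
  Row 1: "fgml"
First row length: 5

5


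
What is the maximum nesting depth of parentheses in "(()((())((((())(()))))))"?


Input: "(()((())((((())(()))))))"
Tracking depth:
  Position 0 '(': depth becomes 1
  Position 1 '(': depth becomes 2
  Position 2 ')': depth becomes 1
  Position 3 '(': depth becomes 2
  Position 4 '(': depth becomes 3
  Position 5 '(': depth becomes 4
  Position 6 ')': depth becomes 3
  Position 7 ')': depth becomes 2
  Position 8 '(': depth becomes 3
  Position 9 '(': depth becomes 4
  Position 10 '(': depth becomes 5
  Position 11 '(': depth becomes 6
  Position 12 '(': depth becomes 7
  Position 13 ')': depth becomes 6
  Position 14 ')': depth becomes 5
  Position 15 '(': depth becomes 6
  Position 16 '(': depth becomes 7
  Position 17 ')': depth becomes 6
  Position 18 ')': depth becomes 5
  Position 19 ')': depth becomes 4
  Position 20 ')': depth becomes 3
  Position 21 ')': depth becomes 2
  Position 22 ')': depth becomes 1
  Position 23 ')': depth becomes 0
Maximum depth reached: 7

7


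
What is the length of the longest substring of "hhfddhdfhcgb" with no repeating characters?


Input: "hhfddhdfhcgb"
Sliding window (track last position of each char):
  Position 0 ('h'): window [0,0] length 1 -- new best
  Position 1 ('h'): repeat (last at 0), move window start to 1
  Position 1 ('h'): window [1,1] length 1
  Position 2 ('f'): window [1,2] length 2 -- new best
  Position 3 ('d'): window [1,3] length 3 -- new best
  Position 4 ('d'): repeat (last at 3), move window start to 4
  Position 4 ('d'): window [4,4] length 1
  Position 5 ('h'): window [4,5] length 2
  Position 6 ('d'): repeat (last at 4), move window start to 5
  Position 6 ('d'): window [5,6] length 2
  Position 7 ('f'): window [5,7] length 3
  Position 8 ('h'): repeat (last at 5), move window start to 6
  Position 8 ('h'): window [6,8] length 3
  Position 9 ('c'): window [6,9] length 4 -- new best
  Position 10 ('g'): window [6,10] length 5 -- new best
  Position 11 ('b'): window [6,11] length 6 -- new best
Longest substring with no repeats: "dfhcgb" with length 6

6


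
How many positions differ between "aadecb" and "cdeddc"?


Comparing "aadecb" and "cdeddc" position by position:
  Position 0: 'a' vs 'c' => DIFFER
  Position 1: 'a' vs 'd' => DIFFER
  Position 2: 'd' vs 'e' => DIFFER
  Position 3: 'e' vs 'd' => DIFFER
  Position 4: 'c' vs 'd' => DIFFER
  Position 5: 'b' vs 'c' => DIFFER
Positions that differ: 6

6


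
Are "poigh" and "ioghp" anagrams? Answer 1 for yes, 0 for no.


Strings: "poigh", "ioghp"
Sorted first:  ghiop
Sorted second: ghiop
Sorted forms match => anagrams

1


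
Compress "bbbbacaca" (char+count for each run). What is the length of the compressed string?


Input: bbbbacaca
Runs:
  'b' x 4 => "b4"
  'a' x 1 => "a1"
  'c' x 1 => "c1"
  'a' x 1 => "a1"
  'c' x 1 => "c1"
  'a' x 1 => "a1"
Compressed: "b4a1c1a1c1a1"
Compressed length: 12

12


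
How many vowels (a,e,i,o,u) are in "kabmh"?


Input: kabmh
Checking each character:
  'k' at position 0: consonant
  'a' at position 1: vowel (running total: 1)
  'b' at position 2: consonant
  'm' at position 3: consonant
  'h' at position 4: consonant
Total vowels: 1

1


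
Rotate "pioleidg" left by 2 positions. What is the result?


Input: "pioleidg", rotate left by 2
First 2 characters: "pi"
Remaining characters: "oleidg"
Concatenate remaining + first: "oleidg" + "pi" = "oleidgpi"

oleidgpi


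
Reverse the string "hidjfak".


Input: hidjfak
Reading characters right to left:
  Position 6: 'k'
  Position 5: 'a'
  Position 4: 'f'
  Position 3: 'j'
  Position 2: 'd'
  Position 1: 'i'
  Position 0: 'h'
Reversed: kafjdih

kafjdih


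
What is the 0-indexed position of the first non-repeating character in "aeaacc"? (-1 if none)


Input: aeaacc
Character frequencies:
  'a': 3
  'c': 2
  'e': 1
Scanning left to right for freq == 1:
  Position 0 ('a'): freq=3, skip
  Position 1 ('e'): unique! => answer = 1

1


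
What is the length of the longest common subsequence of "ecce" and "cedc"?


LCS of "ecce" and "cedc"
DP table:
           c    e    d    c
      0    0    0    0    0
  e   0    0    1    1    1
  c   0    1    1    1    2
  c   0    1    1    1    2
  e   0    1    2    2    2
LCS length = dp[4][4] = 2

2


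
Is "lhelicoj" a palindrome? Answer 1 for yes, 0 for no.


Input: lhelicoj
Reversed: jocilehl
  Compare pos 0 ('l') with pos 7 ('j'): MISMATCH
  Compare pos 1 ('h') with pos 6 ('o'): MISMATCH
  Compare pos 2 ('e') with pos 5 ('c'): MISMATCH
  Compare pos 3 ('l') with pos 4 ('i'): MISMATCH
Result: not a palindrome

0


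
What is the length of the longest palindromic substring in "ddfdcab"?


Input: "ddfdcab"
Checking substrings for palindromes:
  [1:4] "dfd" (len 3) => palindrome
  [0:2] "dd" (len 2) => palindrome
Longest palindromic substring: "dfd" with length 3

3


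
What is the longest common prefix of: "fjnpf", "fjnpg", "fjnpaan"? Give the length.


Words: fjnpf, fjnpg, fjnpaan
  Position 0: all 'f' => match
  Position 1: all 'j' => match
  Position 2: all 'n' => match
  Position 3: all 'p' => match
  Position 4: ('f', 'g', 'a') => mismatch, stop
LCP = "fjnp" (length 4)

4


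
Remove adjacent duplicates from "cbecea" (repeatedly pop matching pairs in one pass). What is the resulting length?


Input: cbecea
Stack-based adjacent duplicate removal:
  Read 'c': push. Stack: c
  Read 'b': push. Stack: cb
  Read 'e': push. Stack: cbe
  Read 'c': push. Stack: cbec
  Read 'e': push. Stack: cbece
  Read 'a': push. Stack: cbecea
Final stack: "cbecea" (length 6)

6


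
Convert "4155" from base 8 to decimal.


Input: "4155" in base 8
Positional expansion:
  Digit '4' (value 4) x 8^3 = 2048
  Digit '1' (value 1) x 8^2 = 64
  Digit '5' (value 5) x 8^1 = 40
  Digit '5' (value 5) x 8^0 = 5
Sum = 2157

2157


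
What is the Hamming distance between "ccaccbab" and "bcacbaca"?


Comparing "ccaccbab" and "bcacbaca" position by position:
  Position 0: 'c' vs 'b' => differ
  Position 1: 'c' vs 'c' => same
  Position 2: 'a' vs 'a' => same
  Position 3: 'c' vs 'c' => same
  Position 4: 'c' vs 'b' => differ
  Position 5: 'b' vs 'a' => differ
  Position 6: 'a' vs 'c' => differ
  Position 7: 'b' vs 'a' => differ
Total differences (Hamming distance): 5

5


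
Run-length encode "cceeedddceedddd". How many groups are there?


Input: cceeedddceedddd
Scanning for consecutive runs:
  Group 1: 'c' x 2 (positions 0-1)
  Group 2: 'e' x 3 (positions 2-4)
  Group 3: 'd' x 3 (positions 5-7)
  Group 4: 'c' x 1 (positions 8-8)
  Group 5: 'e' x 2 (positions 9-10)
  Group 6: 'd' x 4 (positions 11-14)
Total groups: 6

6


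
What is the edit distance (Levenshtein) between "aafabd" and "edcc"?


Computing edit distance: "aafabd" -> "edcc"
DP table:
           e    d    c    c
      0    1    2    3    4
  a   1    1    2    3    4
  a   2    2    2    3    4
  f   3    3    3    3    4
  a   4    4    4    4    4
  b   5    5    5    5    5
  d   6    6    5    6    6
Edit distance = dp[6][4] = 6

6


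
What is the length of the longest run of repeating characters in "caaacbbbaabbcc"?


Input: "caaacbbbaabbcc"
Scanning for longest run:
  Position 1 ('a'): new char, reset run to 1
  Position 2 ('a'): continues run of 'a', length=2
  Position 3 ('a'): continues run of 'a', length=3
  Position 4 ('c'): new char, reset run to 1
  Position 5 ('b'): new char, reset run to 1
  Position 6 ('b'): continues run of 'b', length=2
  Position 7 ('b'): continues run of 'b', length=3
  Position 8 ('a'): new char, reset run to 1
  Position 9 ('a'): continues run of 'a', length=2
  Position 10 ('b'): new char, reset run to 1
  Position 11 ('b'): continues run of 'b', length=2
  Position 12 ('c'): new char, reset run to 1
  Position 13 ('c'): continues run of 'c', length=2
Longest run: 'a' with length 3

3


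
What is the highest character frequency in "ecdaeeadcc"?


Input: ecdaeeadcc
Character counts:
  'a': 2
  'c': 3
  'd': 2
  'e': 3
Maximum frequency: 3

3


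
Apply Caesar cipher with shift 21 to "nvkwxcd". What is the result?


Caesar cipher: shift "nvkwxcd" by 21
  'n' (pos 13) + 21 = pos 8 = 'i'
  'v' (pos 21) + 21 = pos 16 = 'q'
  'k' (pos 10) + 21 = pos 5 = 'f'
  'w' (pos 22) + 21 = pos 17 = 'r'
  'x' (pos 23) + 21 = pos 18 = 's'
  'c' (pos 2) + 21 = pos 23 = 'x'
  'd' (pos 3) + 21 = pos 24 = 'y'
Result: iqfrsxy

iqfrsxy


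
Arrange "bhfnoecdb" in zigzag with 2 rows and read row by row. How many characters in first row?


Zigzag "bhfnoecdb" into 2 rows:
Placing characters:
  'b' => row 0
  'h' => row 1
  'f' => row 0
  'n' => row 1
  'o' => row 0
  'e' => row 1
  'c' => row 0
  'd' => row 1
  'b' => row 0
Rows:
  Row 0: "bfocb"
  Row 1: "hned"
First row length: 5

5


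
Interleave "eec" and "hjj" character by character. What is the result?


Interleaving "eec" and "hjj":
  Position 0: 'e' from first, 'h' from second => "eh"
  Position 1: 'e' from first, 'j' from second => "ej"
  Position 2: 'c' from first, 'j' from second => "cj"
Result: ehejcj

ehejcj


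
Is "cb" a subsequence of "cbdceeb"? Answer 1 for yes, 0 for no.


Check if "cb" is a subsequence of "cbdceeb"
Greedy scan:
  Position 0 ('c'): matches sub[0] = 'c'
  Position 1 ('b'): matches sub[1] = 'b'
  Position 2 ('d'): no match needed
  Position 3 ('c'): no match needed
  Position 4 ('e'): no match needed
  Position 5 ('e'): no match needed
  Position 6 ('b'): no match needed
All 2 characters matched => is a subsequence

1


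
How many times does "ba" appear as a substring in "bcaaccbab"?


Searching for "ba" in "bcaaccbab"
Scanning each position:
  Position 0: "bc" => no
  Position 1: "ca" => no
  Position 2: "aa" => no
  Position 3: "ac" => no
  Position 4: "cc" => no
  Position 5: "cb" => no
  Position 6: "ba" => MATCH
  Position 7: "ab" => no
Total occurrences: 1

1


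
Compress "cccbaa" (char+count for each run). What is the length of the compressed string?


Input: cccbaa
Runs:
  'c' x 3 => "c3"
  'b' x 1 => "b1"
  'a' x 2 => "a2"
Compressed: "c3b1a2"
Compressed length: 6

6


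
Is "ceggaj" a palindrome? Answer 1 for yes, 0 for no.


Input: ceggaj
Reversed: jaggec
  Compare pos 0 ('c') with pos 5 ('j'): MISMATCH
  Compare pos 1 ('e') with pos 4 ('a'): MISMATCH
  Compare pos 2 ('g') with pos 3 ('g'): match
Result: not a palindrome

0


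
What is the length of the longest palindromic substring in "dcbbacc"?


Input: "dcbbacc"
Checking substrings for palindromes:
  [2:4] "bb" (len 2) => palindrome
  [5:7] "cc" (len 2) => palindrome
Longest palindromic substring: "bb" with length 2

2


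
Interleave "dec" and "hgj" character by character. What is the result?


Interleaving "dec" and "hgj":
  Position 0: 'd' from first, 'h' from second => "dh"
  Position 1: 'e' from first, 'g' from second => "eg"
  Position 2: 'c' from first, 'j' from second => "cj"
Result: dhegcj

dhegcj


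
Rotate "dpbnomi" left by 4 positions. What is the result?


Input: "dpbnomi", rotate left by 4
First 4 characters: "dpbn"
Remaining characters: "omi"
Concatenate remaining + first: "omi" + "dpbn" = "omidpbn"

omidpbn


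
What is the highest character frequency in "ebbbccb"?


Input: ebbbccb
Character counts:
  'b': 4
  'c': 2
  'e': 1
Maximum frequency: 4

4


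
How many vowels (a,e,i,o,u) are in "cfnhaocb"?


Input: cfnhaocb
Checking each character:
  'c' at position 0: consonant
  'f' at position 1: consonant
  'n' at position 2: consonant
  'h' at position 3: consonant
  'a' at position 4: vowel (running total: 1)
  'o' at position 5: vowel (running total: 2)
  'c' at position 6: consonant
  'b' at position 7: consonant
Total vowels: 2

2


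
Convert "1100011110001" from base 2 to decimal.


Input: "1100011110001" in base 2
Positional expansion:
  Digit '1' (value 1) x 2^12 = 4096
  Digit '1' (value 1) x 2^11 = 2048
  Digit '0' (value 0) x 2^10 = 0
  Digit '0' (value 0) x 2^9 = 0
  Digit '0' (value 0) x 2^8 = 0
  Digit '1' (value 1) x 2^7 = 128
  Digit '1' (value 1) x 2^6 = 64
  Digit '1' (value 1) x 2^5 = 32
  Digit '1' (value 1) x 2^4 = 16
  Digit '0' (value 0) x 2^3 = 0
  Digit '0' (value 0) x 2^2 = 0
  Digit '0' (value 0) x 2^1 = 0
  Digit '1' (value 1) x 2^0 = 1
Sum = 6385

6385


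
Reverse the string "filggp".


Input: filggp
Reading characters right to left:
  Position 5: 'p'
  Position 4: 'g'
  Position 3: 'g'
  Position 2: 'l'
  Position 1: 'i'
  Position 0: 'f'
Reversed: pgglif

pgglif


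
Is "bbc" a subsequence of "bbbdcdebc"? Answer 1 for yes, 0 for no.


Check if "bbc" is a subsequence of "bbbdcdebc"
Greedy scan:
  Position 0 ('b'): matches sub[0] = 'b'
  Position 1 ('b'): matches sub[1] = 'b'
  Position 2 ('b'): no match needed
  Position 3 ('d'): no match needed
  Position 4 ('c'): matches sub[2] = 'c'
  Position 5 ('d'): no match needed
  Position 6 ('e'): no match needed
  Position 7 ('b'): no match needed
  Position 8 ('c'): no match needed
All 3 characters matched => is a subsequence

1


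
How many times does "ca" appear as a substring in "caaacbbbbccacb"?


Searching for "ca" in "caaacbbbbccacb"
Scanning each position:
  Position 0: "ca" => MATCH
  Position 1: "aa" => no
  Position 2: "aa" => no
  Position 3: "ac" => no
  Position 4: "cb" => no
  Position 5: "bb" => no
  Position 6: "bb" => no
  Position 7: "bb" => no
  Position 8: "bc" => no
  Position 9: "cc" => no
  Position 10: "ca" => MATCH
  Position 11: "ac" => no
  Position 12: "cb" => no
Total occurrences: 2

2


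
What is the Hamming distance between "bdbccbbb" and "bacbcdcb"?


Comparing "bdbccbbb" and "bacbcdcb" position by position:
  Position 0: 'b' vs 'b' => same
  Position 1: 'd' vs 'a' => differ
  Position 2: 'b' vs 'c' => differ
  Position 3: 'c' vs 'b' => differ
  Position 4: 'c' vs 'c' => same
  Position 5: 'b' vs 'd' => differ
  Position 6: 'b' vs 'c' => differ
  Position 7: 'b' vs 'b' => same
Total differences (Hamming distance): 5

5


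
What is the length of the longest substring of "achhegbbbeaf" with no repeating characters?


Input: "achhegbbbeaf"
Sliding window (track last position of each char):
  Position 0 ('a'): window [0,0] length 1 -- new best
  Position 1 ('c'): window [0,1] length 2 -- new best
  Position 2 ('h'): window [0,2] length 3 -- new best
  Position 3 ('h'): repeat (last at 2), move window start to 3
  Position 3 ('h'): window [3,3] length 1
  Position 4 ('e'): window [3,4] length 2
  Position 5 ('g'): window [3,5] length 3
  Position 6 ('b'): window [3,6] length 4 -- new best
  Position 7 ('b'): repeat (last at 6), move window start to 7
  Position 7 ('b'): window [7,7] length 1
  Position 8 ('b'): repeat (last at 7), move window start to 8
  Position 8 ('b'): window [8,8] length 1
  Position 9 ('e'): window [8,9] length 2
  Position 10 ('a'): window [8,10] length 3
  Position 11 ('f'): window [8,11] length 4
Longest substring with no repeats: "hegb" with length 4

4


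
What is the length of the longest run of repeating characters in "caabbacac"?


Input: "caabbacac"
Scanning for longest run:
  Position 1 ('a'): new char, reset run to 1
  Position 2 ('a'): continues run of 'a', length=2
  Position 3 ('b'): new char, reset run to 1
  Position 4 ('b'): continues run of 'b', length=2
  Position 5 ('a'): new char, reset run to 1
  Position 6 ('c'): new char, reset run to 1
  Position 7 ('a'): new char, reset run to 1
  Position 8 ('c'): new char, reset run to 1
Longest run: 'a' with length 2

2


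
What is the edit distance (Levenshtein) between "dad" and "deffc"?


Computing edit distance: "dad" -> "deffc"
DP table:
           d    e    f    f    c
      0    1    2    3    4    5
  d   1    0    1    2    3    4
  a   2    1    1    2    3    4
  d   3    2    2    2    3    4
Edit distance = dp[3][5] = 4

4


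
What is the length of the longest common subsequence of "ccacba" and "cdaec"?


LCS of "ccacba" and "cdaec"
DP table:
           c    d    a    e    c
      0    0    0    0    0    0
  c   0    1    1    1    1    1
  c   0    1    1    1    1    2
  a   0    1    1    2    2    2
  c   0    1    1    2    2    3
  b   0    1    1    2    2    3
  a   0    1    1    2    2    3
LCS length = dp[6][5] = 3

3


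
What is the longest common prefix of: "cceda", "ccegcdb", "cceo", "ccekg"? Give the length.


Words: cceda, ccegcdb, cceo, ccekg
  Position 0: all 'c' => match
  Position 1: all 'c' => match
  Position 2: all 'e' => match
  Position 3: ('d', 'g', 'o', 'k') => mismatch, stop
LCP = "cce" (length 3)

3


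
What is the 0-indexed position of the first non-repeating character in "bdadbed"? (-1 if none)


Input: bdadbed
Character frequencies:
  'a': 1
  'b': 2
  'd': 3
  'e': 1
Scanning left to right for freq == 1:
  Position 0 ('b'): freq=2, skip
  Position 1 ('d'): freq=3, skip
  Position 2 ('a'): unique! => answer = 2

2


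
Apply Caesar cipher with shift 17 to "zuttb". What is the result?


Caesar cipher: shift "zuttb" by 17
  'z' (pos 25) + 17 = pos 16 = 'q'
  'u' (pos 20) + 17 = pos 11 = 'l'
  't' (pos 19) + 17 = pos 10 = 'k'
  't' (pos 19) + 17 = pos 10 = 'k'
  'b' (pos 1) + 17 = pos 18 = 's'
Result: qlkks

qlkks


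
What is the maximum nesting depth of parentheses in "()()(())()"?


Input: "()()(())()"
Tracking depth:
  Position 0 '(': depth becomes 1
  Position 1 ')': depth becomes 0
  Position 2 '(': depth becomes 1
  Position 3 ')': depth becomes 0
  Position 4 '(': depth becomes 1
  Position 5 '(': depth becomes 2
  Position 6 ')': depth becomes 1
  Position 7 ')': depth becomes 0
  Position 8 '(': depth becomes 1
  Position 9 ')': depth becomes 0
Maximum depth reached: 2

2
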